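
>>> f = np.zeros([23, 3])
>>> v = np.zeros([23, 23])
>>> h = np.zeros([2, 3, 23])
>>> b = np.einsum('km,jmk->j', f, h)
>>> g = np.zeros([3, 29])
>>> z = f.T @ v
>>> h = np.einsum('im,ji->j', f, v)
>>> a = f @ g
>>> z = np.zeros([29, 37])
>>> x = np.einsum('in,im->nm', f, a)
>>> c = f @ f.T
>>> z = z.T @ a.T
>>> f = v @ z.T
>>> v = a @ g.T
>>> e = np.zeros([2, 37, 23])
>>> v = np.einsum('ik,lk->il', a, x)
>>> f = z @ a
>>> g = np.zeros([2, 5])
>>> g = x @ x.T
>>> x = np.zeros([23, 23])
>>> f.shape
(37, 29)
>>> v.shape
(23, 3)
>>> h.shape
(23,)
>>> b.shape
(2,)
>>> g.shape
(3, 3)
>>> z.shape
(37, 23)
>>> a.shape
(23, 29)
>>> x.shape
(23, 23)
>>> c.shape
(23, 23)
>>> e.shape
(2, 37, 23)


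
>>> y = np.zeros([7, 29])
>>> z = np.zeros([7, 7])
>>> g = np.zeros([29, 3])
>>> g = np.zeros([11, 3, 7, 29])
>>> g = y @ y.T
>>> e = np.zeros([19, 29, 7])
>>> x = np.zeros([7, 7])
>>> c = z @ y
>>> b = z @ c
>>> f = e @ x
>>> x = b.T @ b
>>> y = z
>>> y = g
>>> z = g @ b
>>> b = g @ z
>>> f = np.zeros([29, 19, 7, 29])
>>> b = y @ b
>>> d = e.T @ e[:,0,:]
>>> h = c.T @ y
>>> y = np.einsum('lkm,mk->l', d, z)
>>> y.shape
(7,)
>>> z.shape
(7, 29)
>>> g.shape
(7, 7)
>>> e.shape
(19, 29, 7)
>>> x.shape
(29, 29)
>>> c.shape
(7, 29)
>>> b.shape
(7, 29)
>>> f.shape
(29, 19, 7, 29)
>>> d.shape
(7, 29, 7)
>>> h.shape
(29, 7)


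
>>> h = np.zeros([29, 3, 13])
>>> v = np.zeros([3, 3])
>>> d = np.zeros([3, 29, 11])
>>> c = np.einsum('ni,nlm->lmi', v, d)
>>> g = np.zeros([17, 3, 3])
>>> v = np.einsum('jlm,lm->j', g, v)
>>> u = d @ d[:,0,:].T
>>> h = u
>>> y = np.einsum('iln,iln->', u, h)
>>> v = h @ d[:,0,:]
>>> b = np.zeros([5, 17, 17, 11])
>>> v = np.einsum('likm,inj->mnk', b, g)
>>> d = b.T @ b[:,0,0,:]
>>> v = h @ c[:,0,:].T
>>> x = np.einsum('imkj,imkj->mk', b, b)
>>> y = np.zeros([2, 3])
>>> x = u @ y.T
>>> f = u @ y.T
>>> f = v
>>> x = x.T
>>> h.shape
(3, 29, 3)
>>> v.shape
(3, 29, 29)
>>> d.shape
(11, 17, 17, 11)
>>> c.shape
(29, 11, 3)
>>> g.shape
(17, 3, 3)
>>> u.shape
(3, 29, 3)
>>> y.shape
(2, 3)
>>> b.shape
(5, 17, 17, 11)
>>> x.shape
(2, 29, 3)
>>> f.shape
(3, 29, 29)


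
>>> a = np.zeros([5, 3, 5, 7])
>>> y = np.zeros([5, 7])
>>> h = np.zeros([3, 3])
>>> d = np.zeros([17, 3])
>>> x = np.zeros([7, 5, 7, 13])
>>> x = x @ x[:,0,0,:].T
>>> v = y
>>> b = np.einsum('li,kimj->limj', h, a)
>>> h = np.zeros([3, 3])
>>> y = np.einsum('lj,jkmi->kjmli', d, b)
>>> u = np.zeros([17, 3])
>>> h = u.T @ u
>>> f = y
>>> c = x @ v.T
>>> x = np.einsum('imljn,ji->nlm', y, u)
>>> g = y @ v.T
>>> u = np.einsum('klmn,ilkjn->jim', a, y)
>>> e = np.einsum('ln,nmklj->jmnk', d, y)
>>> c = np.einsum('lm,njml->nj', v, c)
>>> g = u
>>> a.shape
(5, 3, 5, 7)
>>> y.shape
(3, 3, 5, 17, 7)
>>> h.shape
(3, 3)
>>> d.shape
(17, 3)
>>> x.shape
(7, 5, 3)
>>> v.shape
(5, 7)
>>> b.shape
(3, 3, 5, 7)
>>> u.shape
(17, 3, 5)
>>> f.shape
(3, 3, 5, 17, 7)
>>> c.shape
(7, 5)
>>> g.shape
(17, 3, 5)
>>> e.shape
(7, 3, 3, 5)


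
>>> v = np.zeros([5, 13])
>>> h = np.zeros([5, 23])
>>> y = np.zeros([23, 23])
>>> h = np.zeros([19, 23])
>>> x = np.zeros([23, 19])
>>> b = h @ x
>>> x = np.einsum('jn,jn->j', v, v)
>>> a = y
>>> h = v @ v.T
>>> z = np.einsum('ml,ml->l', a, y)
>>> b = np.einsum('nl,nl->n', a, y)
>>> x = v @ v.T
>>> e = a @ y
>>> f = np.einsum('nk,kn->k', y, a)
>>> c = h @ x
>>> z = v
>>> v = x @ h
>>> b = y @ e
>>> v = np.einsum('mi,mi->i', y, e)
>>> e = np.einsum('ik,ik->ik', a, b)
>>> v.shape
(23,)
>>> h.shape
(5, 5)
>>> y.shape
(23, 23)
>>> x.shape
(5, 5)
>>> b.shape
(23, 23)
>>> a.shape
(23, 23)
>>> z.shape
(5, 13)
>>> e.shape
(23, 23)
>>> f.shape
(23,)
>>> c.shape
(5, 5)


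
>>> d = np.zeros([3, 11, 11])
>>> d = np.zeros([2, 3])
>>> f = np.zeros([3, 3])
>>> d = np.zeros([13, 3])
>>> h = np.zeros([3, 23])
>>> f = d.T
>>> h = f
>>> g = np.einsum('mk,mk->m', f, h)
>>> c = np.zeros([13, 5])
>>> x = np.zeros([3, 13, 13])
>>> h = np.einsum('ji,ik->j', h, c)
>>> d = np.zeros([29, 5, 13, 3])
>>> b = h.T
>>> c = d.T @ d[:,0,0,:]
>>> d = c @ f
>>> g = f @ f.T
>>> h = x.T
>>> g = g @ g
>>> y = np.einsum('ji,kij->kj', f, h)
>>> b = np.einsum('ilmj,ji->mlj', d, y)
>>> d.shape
(3, 13, 5, 13)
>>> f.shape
(3, 13)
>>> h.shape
(13, 13, 3)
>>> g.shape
(3, 3)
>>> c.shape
(3, 13, 5, 3)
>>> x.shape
(3, 13, 13)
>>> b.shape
(5, 13, 13)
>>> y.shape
(13, 3)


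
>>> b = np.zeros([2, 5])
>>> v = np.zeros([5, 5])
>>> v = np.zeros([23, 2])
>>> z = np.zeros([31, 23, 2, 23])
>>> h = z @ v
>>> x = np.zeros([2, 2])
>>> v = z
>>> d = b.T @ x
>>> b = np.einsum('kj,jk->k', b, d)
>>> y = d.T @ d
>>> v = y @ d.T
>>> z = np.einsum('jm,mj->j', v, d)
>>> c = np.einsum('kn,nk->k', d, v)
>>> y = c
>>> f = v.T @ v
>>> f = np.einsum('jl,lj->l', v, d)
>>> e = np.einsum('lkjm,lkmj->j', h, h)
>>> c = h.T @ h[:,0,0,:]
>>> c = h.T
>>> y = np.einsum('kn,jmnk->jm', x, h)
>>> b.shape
(2,)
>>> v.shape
(2, 5)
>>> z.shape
(2,)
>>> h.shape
(31, 23, 2, 2)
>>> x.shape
(2, 2)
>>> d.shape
(5, 2)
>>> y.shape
(31, 23)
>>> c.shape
(2, 2, 23, 31)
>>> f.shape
(5,)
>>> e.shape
(2,)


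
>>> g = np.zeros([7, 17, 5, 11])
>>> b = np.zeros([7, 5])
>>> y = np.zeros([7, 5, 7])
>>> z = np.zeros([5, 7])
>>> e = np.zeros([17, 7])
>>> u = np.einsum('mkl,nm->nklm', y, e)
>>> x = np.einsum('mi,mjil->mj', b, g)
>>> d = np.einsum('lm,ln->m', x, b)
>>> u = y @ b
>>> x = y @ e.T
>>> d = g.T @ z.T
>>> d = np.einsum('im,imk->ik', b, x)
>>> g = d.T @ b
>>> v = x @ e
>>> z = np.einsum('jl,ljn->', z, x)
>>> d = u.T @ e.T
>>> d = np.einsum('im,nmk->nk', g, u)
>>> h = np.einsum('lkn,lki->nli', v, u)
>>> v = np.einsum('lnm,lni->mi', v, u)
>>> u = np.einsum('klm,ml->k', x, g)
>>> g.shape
(17, 5)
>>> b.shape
(7, 5)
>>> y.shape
(7, 5, 7)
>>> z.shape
()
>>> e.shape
(17, 7)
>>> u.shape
(7,)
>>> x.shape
(7, 5, 17)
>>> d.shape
(7, 5)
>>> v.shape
(7, 5)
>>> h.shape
(7, 7, 5)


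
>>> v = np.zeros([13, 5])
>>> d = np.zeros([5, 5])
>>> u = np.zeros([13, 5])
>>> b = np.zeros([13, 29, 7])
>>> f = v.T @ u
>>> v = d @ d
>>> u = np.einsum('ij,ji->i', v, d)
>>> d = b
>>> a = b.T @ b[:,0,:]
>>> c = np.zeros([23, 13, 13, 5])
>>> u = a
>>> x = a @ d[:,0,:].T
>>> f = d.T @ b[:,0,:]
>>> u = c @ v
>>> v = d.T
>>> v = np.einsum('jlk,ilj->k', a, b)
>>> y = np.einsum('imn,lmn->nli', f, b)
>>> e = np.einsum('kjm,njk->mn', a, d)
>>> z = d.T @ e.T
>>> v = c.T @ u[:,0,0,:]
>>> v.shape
(5, 13, 13, 5)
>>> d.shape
(13, 29, 7)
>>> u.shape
(23, 13, 13, 5)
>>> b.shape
(13, 29, 7)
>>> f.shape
(7, 29, 7)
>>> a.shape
(7, 29, 7)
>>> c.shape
(23, 13, 13, 5)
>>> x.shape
(7, 29, 13)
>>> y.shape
(7, 13, 7)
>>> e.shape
(7, 13)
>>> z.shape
(7, 29, 7)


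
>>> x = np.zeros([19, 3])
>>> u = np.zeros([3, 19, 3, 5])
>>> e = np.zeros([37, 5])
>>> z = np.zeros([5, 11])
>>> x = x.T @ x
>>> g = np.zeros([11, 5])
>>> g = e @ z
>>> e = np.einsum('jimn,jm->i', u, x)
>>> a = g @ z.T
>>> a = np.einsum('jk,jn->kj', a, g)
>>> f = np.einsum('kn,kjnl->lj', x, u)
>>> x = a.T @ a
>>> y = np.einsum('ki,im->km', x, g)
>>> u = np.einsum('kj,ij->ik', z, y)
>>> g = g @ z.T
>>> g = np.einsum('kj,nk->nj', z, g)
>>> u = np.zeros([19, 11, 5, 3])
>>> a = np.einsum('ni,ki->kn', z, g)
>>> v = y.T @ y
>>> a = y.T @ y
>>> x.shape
(37, 37)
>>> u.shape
(19, 11, 5, 3)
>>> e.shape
(19,)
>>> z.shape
(5, 11)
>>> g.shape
(37, 11)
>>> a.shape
(11, 11)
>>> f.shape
(5, 19)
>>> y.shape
(37, 11)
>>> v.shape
(11, 11)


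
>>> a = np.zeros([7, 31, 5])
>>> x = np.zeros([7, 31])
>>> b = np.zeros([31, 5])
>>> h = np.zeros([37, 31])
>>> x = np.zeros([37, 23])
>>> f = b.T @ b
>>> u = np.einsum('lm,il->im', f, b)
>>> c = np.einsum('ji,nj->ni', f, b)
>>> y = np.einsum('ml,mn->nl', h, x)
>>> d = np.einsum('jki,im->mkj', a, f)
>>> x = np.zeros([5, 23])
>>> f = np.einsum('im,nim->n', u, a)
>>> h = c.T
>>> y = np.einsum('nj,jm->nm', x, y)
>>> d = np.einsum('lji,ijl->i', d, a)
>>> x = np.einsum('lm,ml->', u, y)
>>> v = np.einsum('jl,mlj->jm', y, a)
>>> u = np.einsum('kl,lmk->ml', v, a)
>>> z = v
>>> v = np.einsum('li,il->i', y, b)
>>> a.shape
(7, 31, 5)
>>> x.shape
()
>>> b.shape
(31, 5)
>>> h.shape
(5, 31)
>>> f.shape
(7,)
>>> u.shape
(31, 7)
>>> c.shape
(31, 5)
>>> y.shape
(5, 31)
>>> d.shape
(7,)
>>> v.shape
(31,)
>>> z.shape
(5, 7)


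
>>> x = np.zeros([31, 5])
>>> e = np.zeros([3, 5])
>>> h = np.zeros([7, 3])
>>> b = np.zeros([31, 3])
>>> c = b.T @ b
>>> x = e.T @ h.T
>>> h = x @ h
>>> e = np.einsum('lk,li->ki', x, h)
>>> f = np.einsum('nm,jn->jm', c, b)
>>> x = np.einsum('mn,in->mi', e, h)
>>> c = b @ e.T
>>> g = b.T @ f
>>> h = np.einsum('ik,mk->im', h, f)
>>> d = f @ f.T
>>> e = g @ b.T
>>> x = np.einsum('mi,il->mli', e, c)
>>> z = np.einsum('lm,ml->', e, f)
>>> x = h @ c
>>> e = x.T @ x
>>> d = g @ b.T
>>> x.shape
(5, 7)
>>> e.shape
(7, 7)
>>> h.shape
(5, 31)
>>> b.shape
(31, 3)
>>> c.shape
(31, 7)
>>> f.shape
(31, 3)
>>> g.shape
(3, 3)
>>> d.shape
(3, 31)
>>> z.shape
()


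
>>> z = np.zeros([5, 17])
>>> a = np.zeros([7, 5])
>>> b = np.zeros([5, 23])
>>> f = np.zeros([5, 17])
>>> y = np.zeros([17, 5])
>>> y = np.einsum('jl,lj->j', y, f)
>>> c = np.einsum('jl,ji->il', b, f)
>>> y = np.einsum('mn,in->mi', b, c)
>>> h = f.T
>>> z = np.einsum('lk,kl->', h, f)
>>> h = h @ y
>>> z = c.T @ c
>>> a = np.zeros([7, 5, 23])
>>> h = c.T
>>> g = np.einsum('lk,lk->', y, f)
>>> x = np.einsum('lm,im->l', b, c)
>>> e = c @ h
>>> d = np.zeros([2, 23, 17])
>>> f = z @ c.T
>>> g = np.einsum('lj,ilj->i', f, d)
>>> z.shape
(23, 23)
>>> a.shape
(7, 5, 23)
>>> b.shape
(5, 23)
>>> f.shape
(23, 17)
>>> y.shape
(5, 17)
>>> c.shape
(17, 23)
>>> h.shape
(23, 17)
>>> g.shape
(2,)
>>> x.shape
(5,)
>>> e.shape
(17, 17)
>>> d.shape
(2, 23, 17)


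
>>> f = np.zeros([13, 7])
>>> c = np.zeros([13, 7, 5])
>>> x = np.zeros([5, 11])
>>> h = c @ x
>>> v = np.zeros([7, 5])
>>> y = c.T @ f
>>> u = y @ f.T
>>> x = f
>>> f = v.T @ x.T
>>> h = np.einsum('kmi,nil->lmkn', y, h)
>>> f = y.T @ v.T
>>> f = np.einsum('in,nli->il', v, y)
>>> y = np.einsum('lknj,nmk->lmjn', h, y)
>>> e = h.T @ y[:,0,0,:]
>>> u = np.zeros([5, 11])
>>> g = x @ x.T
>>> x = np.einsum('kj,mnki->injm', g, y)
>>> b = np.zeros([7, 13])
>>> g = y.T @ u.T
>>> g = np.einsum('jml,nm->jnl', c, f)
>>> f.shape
(7, 7)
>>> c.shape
(13, 7, 5)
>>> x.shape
(5, 7, 13, 11)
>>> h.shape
(11, 7, 5, 13)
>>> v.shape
(7, 5)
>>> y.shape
(11, 7, 13, 5)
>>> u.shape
(5, 11)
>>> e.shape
(13, 5, 7, 5)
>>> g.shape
(13, 7, 5)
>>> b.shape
(7, 13)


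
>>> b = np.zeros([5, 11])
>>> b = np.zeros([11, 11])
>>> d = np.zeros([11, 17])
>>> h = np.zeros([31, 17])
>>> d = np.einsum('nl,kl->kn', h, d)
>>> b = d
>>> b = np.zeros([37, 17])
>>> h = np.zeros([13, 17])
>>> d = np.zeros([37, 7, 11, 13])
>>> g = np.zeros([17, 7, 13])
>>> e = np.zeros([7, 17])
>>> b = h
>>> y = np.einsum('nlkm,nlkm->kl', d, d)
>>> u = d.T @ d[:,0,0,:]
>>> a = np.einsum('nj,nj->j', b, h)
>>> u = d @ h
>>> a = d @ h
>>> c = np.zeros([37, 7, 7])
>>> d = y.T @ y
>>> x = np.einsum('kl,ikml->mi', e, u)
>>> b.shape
(13, 17)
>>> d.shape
(7, 7)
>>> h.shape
(13, 17)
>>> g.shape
(17, 7, 13)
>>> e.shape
(7, 17)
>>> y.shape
(11, 7)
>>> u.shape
(37, 7, 11, 17)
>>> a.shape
(37, 7, 11, 17)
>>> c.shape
(37, 7, 7)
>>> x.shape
(11, 37)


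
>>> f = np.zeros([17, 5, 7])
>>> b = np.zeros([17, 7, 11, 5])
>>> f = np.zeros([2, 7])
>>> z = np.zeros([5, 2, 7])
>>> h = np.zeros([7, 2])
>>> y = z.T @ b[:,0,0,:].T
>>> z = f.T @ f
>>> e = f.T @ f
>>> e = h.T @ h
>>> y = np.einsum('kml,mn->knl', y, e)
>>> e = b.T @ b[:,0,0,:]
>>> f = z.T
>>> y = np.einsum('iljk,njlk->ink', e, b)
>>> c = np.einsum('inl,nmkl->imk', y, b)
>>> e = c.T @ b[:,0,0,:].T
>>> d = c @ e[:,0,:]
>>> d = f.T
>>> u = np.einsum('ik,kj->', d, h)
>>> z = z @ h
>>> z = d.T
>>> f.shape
(7, 7)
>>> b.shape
(17, 7, 11, 5)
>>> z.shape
(7, 7)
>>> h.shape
(7, 2)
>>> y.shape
(5, 17, 5)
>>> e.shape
(11, 7, 17)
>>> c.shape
(5, 7, 11)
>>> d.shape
(7, 7)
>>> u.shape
()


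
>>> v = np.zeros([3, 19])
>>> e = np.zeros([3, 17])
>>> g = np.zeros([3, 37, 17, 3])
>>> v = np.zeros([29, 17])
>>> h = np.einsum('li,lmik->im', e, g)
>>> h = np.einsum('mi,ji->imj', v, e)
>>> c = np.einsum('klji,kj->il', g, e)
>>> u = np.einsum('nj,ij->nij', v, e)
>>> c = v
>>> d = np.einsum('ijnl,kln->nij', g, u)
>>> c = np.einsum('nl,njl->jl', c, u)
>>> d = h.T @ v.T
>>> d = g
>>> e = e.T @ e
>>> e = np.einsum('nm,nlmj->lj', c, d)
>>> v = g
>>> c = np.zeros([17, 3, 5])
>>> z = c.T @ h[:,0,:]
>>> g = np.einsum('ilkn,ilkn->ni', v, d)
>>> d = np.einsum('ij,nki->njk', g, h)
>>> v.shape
(3, 37, 17, 3)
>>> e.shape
(37, 3)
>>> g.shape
(3, 3)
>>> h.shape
(17, 29, 3)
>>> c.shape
(17, 3, 5)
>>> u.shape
(29, 3, 17)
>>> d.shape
(17, 3, 29)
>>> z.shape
(5, 3, 3)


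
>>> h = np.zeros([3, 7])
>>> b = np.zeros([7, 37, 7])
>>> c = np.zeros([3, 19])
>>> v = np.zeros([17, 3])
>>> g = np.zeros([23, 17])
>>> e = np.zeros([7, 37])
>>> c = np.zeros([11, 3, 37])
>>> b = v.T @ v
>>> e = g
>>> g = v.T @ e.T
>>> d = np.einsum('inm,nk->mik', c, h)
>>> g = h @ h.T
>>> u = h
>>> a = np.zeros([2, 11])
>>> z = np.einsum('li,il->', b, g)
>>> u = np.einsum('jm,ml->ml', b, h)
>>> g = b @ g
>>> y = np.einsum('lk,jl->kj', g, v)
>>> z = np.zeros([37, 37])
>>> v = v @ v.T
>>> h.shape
(3, 7)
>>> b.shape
(3, 3)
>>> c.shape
(11, 3, 37)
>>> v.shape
(17, 17)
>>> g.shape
(3, 3)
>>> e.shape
(23, 17)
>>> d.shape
(37, 11, 7)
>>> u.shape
(3, 7)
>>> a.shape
(2, 11)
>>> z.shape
(37, 37)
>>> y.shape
(3, 17)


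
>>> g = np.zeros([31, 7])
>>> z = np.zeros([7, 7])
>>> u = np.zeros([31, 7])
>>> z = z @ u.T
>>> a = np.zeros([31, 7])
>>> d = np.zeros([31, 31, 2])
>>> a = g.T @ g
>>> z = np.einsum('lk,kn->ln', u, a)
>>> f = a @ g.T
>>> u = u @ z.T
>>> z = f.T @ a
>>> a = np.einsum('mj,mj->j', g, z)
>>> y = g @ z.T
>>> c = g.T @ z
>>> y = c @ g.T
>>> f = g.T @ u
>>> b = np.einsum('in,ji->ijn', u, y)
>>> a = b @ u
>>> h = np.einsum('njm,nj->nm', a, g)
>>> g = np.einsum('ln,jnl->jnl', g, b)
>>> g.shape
(31, 7, 31)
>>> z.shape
(31, 7)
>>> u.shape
(31, 31)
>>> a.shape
(31, 7, 31)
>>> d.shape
(31, 31, 2)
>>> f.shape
(7, 31)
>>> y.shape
(7, 31)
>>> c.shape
(7, 7)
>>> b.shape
(31, 7, 31)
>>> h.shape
(31, 31)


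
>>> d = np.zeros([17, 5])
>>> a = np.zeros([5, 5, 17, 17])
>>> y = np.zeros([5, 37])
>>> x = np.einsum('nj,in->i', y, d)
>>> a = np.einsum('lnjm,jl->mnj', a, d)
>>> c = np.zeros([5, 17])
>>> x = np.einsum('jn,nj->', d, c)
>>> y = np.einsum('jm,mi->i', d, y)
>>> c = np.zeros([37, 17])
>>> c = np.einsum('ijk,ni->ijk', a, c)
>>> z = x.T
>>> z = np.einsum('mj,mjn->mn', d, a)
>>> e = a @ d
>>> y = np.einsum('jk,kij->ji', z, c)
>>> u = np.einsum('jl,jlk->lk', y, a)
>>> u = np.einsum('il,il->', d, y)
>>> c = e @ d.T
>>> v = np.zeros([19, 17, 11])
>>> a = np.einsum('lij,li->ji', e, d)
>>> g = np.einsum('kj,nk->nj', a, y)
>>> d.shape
(17, 5)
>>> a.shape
(5, 5)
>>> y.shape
(17, 5)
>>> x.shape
()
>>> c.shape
(17, 5, 17)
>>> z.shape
(17, 17)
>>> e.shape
(17, 5, 5)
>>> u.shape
()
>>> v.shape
(19, 17, 11)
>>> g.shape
(17, 5)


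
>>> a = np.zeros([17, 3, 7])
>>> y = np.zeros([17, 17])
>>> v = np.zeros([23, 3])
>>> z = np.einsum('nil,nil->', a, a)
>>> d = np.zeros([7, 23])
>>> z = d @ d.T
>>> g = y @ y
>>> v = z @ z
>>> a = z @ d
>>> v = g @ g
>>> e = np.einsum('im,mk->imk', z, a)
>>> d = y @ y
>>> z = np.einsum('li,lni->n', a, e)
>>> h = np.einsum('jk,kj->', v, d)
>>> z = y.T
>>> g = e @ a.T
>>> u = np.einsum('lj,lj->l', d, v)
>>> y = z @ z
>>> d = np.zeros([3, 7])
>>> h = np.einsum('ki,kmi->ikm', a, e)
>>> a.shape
(7, 23)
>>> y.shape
(17, 17)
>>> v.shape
(17, 17)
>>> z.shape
(17, 17)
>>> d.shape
(3, 7)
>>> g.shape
(7, 7, 7)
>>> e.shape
(7, 7, 23)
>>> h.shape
(23, 7, 7)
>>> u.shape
(17,)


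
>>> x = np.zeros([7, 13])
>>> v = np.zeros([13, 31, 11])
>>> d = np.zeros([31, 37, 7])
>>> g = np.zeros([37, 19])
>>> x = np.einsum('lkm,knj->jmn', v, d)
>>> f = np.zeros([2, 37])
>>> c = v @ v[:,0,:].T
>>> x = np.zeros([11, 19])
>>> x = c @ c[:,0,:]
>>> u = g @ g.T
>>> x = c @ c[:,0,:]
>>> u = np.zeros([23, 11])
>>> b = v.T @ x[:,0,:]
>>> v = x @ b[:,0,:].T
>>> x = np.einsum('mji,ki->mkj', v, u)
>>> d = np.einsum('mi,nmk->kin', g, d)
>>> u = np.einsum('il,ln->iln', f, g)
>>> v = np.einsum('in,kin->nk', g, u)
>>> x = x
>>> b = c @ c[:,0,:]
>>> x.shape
(13, 23, 31)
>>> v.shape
(19, 2)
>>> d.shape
(7, 19, 31)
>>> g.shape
(37, 19)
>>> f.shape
(2, 37)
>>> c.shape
(13, 31, 13)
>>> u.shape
(2, 37, 19)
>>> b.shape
(13, 31, 13)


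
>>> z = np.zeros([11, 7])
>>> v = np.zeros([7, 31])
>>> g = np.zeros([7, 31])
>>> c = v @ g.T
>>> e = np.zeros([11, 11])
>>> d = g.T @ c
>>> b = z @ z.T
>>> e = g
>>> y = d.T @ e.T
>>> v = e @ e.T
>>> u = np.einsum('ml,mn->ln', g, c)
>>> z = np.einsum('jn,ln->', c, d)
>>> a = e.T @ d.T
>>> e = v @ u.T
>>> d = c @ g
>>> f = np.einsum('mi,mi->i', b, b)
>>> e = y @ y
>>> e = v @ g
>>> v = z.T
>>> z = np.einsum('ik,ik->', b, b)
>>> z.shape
()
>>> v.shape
()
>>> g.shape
(7, 31)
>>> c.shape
(7, 7)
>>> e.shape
(7, 31)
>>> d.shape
(7, 31)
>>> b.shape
(11, 11)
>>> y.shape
(7, 7)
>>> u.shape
(31, 7)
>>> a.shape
(31, 31)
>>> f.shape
(11,)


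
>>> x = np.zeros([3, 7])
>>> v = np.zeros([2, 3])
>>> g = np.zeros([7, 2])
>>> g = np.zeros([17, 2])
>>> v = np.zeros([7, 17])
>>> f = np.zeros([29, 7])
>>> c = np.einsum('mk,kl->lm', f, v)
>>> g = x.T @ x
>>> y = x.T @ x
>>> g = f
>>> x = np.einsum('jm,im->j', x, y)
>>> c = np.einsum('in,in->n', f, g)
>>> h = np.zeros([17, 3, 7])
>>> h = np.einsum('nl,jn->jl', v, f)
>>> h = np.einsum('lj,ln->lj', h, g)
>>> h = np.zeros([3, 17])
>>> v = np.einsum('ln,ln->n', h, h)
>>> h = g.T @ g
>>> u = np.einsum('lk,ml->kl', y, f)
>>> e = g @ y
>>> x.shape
(3,)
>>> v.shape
(17,)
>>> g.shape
(29, 7)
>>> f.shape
(29, 7)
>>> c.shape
(7,)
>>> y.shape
(7, 7)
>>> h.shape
(7, 7)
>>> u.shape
(7, 7)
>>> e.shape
(29, 7)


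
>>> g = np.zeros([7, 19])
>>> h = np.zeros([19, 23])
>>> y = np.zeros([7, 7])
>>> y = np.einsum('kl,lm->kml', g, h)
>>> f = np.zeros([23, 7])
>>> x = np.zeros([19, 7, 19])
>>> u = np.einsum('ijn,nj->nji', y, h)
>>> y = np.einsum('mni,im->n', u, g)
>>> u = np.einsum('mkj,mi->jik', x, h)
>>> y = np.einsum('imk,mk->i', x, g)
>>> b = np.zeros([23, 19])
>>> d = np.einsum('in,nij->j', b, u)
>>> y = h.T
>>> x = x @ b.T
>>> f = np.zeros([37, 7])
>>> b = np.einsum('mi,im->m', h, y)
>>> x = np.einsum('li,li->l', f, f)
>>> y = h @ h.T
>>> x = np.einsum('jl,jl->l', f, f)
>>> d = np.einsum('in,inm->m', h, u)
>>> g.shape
(7, 19)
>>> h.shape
(19, 23)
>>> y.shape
(19, 19)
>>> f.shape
(37, 7)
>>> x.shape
(7,)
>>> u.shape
(19, 23, 7)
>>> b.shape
(19,)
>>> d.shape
(7,)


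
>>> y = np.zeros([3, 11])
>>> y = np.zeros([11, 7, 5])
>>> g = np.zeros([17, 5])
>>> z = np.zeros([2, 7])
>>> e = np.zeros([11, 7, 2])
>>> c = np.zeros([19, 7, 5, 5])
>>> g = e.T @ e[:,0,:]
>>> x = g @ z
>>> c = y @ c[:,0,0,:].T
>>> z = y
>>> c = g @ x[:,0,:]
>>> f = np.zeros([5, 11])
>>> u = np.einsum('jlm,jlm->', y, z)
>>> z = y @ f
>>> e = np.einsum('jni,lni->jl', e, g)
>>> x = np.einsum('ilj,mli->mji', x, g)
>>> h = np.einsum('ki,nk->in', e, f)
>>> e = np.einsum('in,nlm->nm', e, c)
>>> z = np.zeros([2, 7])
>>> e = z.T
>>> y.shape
(11, 7, 5)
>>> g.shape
(2, 7, 2)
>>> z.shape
(2, 7)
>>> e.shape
(7, 2)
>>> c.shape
(2, 7, 7)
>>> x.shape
(2, 7, 2)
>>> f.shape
(5, 11)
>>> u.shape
()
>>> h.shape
(2, 5)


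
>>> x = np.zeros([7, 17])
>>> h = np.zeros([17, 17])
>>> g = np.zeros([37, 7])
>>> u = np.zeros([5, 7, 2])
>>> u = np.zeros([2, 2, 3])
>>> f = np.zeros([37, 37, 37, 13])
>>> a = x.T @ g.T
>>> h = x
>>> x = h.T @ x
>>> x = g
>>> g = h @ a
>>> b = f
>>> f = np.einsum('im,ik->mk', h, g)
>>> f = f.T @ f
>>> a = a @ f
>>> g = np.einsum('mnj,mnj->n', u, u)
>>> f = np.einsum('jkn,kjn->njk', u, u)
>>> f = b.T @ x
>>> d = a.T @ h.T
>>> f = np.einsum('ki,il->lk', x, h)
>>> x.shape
(37, 7)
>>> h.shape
(7, 17)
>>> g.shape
(2,)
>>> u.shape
(2, 2, 3)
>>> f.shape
(17, 37)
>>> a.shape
(17, 37)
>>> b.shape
(37, 37, 37, 13)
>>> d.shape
(37, 7)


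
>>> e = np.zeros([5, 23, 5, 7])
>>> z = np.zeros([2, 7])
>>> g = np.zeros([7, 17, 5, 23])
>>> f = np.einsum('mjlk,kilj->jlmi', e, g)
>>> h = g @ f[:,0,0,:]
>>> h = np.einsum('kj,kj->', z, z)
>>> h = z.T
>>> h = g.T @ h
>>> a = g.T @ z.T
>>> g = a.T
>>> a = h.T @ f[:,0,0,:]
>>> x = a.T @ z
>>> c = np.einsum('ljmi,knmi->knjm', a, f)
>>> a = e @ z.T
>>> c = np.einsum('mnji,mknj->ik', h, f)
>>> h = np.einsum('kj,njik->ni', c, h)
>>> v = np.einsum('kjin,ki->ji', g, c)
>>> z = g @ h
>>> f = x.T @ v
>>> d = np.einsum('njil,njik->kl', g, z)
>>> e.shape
(5, 23, 5, 7)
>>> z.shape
(2, 17, 5, 17)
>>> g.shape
(2, 17, 5, 23)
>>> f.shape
(7, 17, 5, 5)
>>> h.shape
(23, 17)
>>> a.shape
(5, 23, 5, 2)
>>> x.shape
(17, 5, 17, 7)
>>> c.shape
(2, 5)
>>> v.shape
(17, 5)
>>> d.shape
(17, 23)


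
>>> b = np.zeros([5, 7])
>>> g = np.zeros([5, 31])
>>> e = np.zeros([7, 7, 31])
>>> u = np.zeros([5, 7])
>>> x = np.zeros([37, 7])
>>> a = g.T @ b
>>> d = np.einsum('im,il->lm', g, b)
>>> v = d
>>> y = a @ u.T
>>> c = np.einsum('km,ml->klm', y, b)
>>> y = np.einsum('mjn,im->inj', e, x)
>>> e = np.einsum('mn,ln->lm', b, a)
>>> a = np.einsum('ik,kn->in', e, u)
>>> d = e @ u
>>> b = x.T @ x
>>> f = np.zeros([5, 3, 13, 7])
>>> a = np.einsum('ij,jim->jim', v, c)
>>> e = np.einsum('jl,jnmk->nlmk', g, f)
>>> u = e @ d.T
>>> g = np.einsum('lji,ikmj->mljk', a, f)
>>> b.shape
(7, 7)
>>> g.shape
(13, 31, 7, 3)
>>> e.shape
(3, 31, 13, 7)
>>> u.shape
(3, 31, 13, 31)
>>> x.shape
(37, 7)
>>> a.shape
(31, 7, 5)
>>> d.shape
(31, 7)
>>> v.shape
(7, 31)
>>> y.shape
(37, 31, 7)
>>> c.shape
(31, 7, 5)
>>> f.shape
(5, 3, 13, 7)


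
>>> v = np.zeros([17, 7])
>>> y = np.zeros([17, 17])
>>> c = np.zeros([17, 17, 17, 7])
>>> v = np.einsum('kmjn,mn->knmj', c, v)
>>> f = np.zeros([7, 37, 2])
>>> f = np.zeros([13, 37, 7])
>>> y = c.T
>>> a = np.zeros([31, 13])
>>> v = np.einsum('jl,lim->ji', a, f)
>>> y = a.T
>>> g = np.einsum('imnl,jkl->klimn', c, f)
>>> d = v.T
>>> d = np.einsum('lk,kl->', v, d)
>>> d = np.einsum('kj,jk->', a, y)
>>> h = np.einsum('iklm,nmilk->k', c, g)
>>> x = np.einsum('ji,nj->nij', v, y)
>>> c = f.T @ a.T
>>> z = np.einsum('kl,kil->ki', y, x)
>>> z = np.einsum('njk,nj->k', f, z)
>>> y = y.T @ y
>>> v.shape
(31, 37)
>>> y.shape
(31, 31)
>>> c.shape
(7, 37, 31)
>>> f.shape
(13, 37, 7)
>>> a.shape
(31, 13)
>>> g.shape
(37, 7, 17, 17, 17)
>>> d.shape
()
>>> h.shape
(17,)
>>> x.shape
(13, 37, 31)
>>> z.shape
(7,)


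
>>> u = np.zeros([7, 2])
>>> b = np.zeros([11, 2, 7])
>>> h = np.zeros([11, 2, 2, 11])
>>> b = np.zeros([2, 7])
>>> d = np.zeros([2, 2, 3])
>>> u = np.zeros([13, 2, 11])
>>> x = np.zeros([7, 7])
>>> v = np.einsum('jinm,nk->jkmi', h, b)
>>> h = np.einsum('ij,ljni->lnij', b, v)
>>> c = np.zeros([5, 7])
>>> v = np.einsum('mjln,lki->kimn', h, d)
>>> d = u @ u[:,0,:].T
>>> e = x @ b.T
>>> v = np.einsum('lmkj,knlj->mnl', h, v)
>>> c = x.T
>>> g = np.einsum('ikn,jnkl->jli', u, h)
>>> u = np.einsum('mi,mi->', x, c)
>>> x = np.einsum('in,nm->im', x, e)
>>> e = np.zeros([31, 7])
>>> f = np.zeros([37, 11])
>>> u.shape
()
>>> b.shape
(2, 7)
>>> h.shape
(11, 11, 2, 7)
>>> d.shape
(13, 2, 13)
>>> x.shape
(7, 2)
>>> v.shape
(11, 3, 11)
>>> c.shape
(7, 7)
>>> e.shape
(31, 7)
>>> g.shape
(11, 7, 13)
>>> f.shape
(37, 11)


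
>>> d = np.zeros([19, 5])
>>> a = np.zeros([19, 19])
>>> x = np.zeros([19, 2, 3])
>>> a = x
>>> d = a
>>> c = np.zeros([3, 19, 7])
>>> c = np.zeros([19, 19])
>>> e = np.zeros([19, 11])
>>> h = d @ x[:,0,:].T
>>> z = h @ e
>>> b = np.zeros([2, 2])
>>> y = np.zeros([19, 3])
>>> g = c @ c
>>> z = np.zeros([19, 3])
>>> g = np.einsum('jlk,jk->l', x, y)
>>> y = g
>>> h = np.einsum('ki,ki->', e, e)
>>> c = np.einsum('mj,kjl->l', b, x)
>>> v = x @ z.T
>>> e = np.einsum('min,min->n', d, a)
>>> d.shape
(19, 2, 3)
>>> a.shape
(19, 2, 3)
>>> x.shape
(19, 2, 3)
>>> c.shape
(3,)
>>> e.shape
(3,)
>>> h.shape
()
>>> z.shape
(19, 3)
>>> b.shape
(2, 2)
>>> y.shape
(2,)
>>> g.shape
(2,)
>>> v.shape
(19, 2, 19)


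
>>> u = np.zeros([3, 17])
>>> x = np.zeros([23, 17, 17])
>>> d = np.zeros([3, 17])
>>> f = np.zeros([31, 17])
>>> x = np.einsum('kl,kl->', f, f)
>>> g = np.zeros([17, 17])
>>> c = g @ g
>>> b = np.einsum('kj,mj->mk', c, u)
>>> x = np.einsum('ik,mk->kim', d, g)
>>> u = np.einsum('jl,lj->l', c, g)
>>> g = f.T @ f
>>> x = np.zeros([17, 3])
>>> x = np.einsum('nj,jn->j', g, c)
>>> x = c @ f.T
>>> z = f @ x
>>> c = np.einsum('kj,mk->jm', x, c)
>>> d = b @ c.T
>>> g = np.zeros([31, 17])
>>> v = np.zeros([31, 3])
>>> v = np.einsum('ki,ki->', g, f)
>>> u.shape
(17,)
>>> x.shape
(17, 31)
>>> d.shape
(3, 31)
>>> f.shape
(31, 17)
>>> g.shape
(31, 17)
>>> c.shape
(31, 17)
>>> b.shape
(3, 17)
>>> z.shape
(31, 31)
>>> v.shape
()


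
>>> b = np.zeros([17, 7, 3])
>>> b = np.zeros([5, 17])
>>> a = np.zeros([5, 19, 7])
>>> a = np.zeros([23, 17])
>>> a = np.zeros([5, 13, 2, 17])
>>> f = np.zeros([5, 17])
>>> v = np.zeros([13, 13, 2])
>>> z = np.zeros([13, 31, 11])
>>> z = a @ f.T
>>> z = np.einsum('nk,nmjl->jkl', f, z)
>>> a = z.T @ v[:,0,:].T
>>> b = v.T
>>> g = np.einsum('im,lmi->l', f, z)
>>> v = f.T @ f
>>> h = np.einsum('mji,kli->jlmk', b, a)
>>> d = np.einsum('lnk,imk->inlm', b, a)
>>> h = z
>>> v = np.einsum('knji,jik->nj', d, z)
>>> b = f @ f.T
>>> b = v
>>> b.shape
(13, 2)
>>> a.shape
(5, 17, 13)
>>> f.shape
(5, 17)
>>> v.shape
(13, 2)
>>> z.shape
(2, 17, 5)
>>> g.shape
(2,)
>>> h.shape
(2, 17, 5)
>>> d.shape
(5, 13, 2, 17)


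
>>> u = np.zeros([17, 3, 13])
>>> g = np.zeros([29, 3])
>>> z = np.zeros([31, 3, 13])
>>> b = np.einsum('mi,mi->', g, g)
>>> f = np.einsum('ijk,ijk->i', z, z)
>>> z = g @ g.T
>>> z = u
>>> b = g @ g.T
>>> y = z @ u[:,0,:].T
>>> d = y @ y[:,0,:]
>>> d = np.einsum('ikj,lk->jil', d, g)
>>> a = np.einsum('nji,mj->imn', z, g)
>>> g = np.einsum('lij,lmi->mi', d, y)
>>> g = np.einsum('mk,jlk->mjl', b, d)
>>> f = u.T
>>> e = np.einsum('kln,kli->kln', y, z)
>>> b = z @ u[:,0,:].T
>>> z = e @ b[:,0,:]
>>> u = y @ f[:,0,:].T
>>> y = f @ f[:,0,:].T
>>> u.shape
(17, 3, 13)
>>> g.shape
(29, 17, 17)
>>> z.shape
(17, 3, 17)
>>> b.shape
(17, 3, 17)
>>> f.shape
(13, 3, 17)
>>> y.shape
(13, 3, 13)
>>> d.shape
(17, 17, 29)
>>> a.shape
(13, 29, 17)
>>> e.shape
(17, 3, 17)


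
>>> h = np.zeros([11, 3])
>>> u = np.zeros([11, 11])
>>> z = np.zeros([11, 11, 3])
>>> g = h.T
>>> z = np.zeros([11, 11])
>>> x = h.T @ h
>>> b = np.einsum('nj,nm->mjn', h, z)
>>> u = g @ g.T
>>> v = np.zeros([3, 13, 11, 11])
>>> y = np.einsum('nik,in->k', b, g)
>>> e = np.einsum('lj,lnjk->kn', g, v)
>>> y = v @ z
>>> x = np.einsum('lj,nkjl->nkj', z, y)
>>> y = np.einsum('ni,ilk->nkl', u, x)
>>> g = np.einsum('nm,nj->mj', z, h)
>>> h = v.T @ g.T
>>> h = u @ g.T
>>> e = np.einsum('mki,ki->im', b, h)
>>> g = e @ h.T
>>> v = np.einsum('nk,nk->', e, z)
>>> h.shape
(3, 11)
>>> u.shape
(3, 3)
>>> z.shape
(11, 11)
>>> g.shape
(11, 3)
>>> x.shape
(3, 13, 11)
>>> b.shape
(11, 3, 11)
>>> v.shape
()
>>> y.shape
(3, 11, 13)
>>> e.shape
(11, 11)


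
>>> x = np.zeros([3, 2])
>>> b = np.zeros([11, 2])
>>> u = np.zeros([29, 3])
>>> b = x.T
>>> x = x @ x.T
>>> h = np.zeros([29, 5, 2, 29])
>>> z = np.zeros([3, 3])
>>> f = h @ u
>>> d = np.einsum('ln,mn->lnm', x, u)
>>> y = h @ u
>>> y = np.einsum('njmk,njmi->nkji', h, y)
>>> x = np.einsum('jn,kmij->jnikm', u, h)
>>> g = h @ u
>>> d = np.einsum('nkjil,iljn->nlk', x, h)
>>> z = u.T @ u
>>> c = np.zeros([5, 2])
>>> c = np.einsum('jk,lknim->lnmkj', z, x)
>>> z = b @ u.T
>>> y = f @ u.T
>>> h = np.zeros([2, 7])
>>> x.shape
(29, 3, 2, 29, 5)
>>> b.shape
(2, 3)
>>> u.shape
(29, 3)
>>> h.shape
(2, 7)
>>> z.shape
(2, 29)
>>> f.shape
(29, 5, 2, 3)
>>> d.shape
(29, 5, 3)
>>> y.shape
(29, 5, 2, 29)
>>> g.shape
(29, 5, 2, 3)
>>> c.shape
(29, 2, 5, 3, 3)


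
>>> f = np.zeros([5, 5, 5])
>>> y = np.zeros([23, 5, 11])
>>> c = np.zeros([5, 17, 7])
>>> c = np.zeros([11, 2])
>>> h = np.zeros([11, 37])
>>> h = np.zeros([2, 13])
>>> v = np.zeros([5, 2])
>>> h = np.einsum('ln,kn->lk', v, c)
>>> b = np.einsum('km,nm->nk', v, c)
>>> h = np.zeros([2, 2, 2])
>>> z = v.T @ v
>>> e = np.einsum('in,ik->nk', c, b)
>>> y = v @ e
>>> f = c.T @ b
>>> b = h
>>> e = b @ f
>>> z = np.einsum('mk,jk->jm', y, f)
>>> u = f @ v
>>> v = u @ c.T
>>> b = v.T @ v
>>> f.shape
(2, 5)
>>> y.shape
(5, 5)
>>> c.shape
(11, 2)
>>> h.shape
(2, 2, 2)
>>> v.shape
(2, 11)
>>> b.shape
(11, 11)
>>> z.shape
(2, 5)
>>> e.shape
(2, 2, 5)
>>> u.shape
(2, 2)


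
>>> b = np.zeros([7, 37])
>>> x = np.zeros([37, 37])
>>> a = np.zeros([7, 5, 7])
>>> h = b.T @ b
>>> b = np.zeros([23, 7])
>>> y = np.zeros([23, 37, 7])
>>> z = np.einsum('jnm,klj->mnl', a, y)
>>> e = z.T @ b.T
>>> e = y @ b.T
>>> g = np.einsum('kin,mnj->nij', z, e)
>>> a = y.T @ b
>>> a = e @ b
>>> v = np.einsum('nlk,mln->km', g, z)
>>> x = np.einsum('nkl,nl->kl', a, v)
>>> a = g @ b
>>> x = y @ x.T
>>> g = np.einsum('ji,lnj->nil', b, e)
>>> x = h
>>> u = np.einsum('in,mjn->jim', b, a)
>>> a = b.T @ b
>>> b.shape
(23, 7)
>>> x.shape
(37, 37)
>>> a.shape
(7, 7)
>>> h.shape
(37, 37)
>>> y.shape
(23, 37, 7)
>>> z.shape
(7, 5, 37)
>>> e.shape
(23, 37, 23)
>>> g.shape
(37, 7, 23)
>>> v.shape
(23, 7)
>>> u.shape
(5, 23, 37)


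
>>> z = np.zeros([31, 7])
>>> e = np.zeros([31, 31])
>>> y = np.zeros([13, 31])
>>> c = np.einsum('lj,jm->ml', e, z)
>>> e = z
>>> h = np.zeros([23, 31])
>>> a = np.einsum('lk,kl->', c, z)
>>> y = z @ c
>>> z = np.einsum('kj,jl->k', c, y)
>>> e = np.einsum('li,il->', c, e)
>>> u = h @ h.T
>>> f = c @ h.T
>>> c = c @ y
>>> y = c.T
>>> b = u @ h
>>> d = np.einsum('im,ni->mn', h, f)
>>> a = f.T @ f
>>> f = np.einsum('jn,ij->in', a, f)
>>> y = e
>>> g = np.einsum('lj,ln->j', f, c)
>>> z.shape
(7,)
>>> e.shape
()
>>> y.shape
()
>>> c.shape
(7, 31)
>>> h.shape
(23, 31)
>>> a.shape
(23, 23)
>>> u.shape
(23, 23)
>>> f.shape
(7, 23)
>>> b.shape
(23, 31)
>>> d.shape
(31, 7)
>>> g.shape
(23,)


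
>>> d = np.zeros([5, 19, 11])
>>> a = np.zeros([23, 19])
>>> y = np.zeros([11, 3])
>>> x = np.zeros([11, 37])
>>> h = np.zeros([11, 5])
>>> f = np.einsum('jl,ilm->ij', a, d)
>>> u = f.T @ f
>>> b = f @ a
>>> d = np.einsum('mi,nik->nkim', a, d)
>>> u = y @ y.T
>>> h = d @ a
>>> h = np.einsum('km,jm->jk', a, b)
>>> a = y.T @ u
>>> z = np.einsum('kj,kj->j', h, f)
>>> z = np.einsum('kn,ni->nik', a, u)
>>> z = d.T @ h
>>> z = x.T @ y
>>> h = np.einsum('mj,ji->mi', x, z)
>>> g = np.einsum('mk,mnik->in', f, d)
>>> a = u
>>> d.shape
(5, 11, 19, 23)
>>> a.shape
(11, 11)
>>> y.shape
(11, 3)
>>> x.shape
(11, 37)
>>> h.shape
(11, 3)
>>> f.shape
(5, 23)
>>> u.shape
(11, 11)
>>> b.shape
(5, 19)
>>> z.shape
(37, 3)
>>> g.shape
(19, 11)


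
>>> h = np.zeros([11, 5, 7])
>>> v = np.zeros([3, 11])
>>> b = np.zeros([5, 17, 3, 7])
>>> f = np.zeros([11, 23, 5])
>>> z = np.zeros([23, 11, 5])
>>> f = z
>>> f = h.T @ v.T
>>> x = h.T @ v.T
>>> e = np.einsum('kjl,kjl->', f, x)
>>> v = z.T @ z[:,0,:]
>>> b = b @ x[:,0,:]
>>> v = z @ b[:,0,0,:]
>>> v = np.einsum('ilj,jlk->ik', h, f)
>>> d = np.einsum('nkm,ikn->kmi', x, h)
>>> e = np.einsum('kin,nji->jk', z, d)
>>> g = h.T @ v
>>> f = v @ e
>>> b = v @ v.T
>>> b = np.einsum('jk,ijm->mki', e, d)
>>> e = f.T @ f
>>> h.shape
(11, 5, 7)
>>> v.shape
(11, 3)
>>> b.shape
(11, 23, 5)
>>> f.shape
(11, 23)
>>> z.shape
(23, 11, 5)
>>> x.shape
(7, 5, 3)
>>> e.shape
(23, 23)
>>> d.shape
(5, 3, 11)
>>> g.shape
(7, 5, 3)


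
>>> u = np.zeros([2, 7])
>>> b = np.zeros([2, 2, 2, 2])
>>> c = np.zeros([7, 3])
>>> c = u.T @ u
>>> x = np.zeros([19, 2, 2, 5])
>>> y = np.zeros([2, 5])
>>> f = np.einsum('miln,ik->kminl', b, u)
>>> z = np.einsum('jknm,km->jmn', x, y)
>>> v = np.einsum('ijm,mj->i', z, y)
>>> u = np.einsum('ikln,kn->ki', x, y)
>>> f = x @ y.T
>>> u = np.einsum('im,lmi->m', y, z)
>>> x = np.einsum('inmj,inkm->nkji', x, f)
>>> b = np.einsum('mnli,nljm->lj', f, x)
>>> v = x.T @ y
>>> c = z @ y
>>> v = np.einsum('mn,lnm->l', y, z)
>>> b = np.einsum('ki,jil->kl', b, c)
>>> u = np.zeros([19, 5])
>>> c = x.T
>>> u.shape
(19, 5)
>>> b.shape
(2, 5)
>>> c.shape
(19, 5, 2, 2)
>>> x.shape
(2, 2, 5, 19)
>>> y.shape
(2, 5)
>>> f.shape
(19, 2, 2, 2)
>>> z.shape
(19, 5, 2)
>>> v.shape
(19,)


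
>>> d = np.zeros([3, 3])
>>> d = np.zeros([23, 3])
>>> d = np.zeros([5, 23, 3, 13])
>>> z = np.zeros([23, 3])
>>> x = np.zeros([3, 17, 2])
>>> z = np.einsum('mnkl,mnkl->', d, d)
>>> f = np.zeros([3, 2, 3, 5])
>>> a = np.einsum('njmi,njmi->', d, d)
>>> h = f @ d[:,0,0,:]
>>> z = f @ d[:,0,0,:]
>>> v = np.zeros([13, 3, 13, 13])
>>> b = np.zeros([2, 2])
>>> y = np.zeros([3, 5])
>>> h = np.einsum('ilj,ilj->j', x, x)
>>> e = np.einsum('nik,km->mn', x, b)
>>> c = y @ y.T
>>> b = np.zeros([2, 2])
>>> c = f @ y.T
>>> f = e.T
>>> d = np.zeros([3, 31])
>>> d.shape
(3, 31)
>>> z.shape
(3, 2, 3, 13)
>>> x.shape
(3, 17, 2)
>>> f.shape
(3, 2)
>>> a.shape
()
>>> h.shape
(2,)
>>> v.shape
(13, 3, 13, 13)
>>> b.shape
(2, 2)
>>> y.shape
(3, 5)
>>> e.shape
(2, 3)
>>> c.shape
(3, 2, 3, 3)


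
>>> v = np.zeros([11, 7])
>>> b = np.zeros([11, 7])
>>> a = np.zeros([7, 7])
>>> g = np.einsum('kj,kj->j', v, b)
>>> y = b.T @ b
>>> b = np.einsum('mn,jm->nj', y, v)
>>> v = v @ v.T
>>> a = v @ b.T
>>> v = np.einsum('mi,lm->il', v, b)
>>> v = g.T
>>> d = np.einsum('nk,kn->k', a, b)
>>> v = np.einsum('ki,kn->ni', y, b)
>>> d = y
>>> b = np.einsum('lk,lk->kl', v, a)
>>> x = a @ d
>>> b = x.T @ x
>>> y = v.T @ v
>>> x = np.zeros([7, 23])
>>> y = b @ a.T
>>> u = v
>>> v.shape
(11, 7)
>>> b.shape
(7, 7)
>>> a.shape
(11, 7)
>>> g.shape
(7,)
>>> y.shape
(7, 11)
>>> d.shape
(7, 7)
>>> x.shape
(7, 23)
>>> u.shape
(11, 7)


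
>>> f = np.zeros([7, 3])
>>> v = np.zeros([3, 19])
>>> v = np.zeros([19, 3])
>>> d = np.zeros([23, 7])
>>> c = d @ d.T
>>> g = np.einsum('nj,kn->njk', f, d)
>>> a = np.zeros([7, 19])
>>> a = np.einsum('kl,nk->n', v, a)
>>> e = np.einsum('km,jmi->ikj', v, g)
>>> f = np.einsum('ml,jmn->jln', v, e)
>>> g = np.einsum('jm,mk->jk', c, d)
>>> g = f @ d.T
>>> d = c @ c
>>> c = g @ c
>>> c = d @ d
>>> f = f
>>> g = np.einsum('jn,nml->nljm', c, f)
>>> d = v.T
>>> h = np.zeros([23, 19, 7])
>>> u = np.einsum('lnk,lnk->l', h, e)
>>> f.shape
(23, 3, 7)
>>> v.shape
(19, 3)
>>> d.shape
(3, 19)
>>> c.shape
(23, 23)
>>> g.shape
(23, 7, 23, 3)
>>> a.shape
(7,)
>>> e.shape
(23, 19, 7)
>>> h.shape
(23, 19, 7)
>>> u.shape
(23,)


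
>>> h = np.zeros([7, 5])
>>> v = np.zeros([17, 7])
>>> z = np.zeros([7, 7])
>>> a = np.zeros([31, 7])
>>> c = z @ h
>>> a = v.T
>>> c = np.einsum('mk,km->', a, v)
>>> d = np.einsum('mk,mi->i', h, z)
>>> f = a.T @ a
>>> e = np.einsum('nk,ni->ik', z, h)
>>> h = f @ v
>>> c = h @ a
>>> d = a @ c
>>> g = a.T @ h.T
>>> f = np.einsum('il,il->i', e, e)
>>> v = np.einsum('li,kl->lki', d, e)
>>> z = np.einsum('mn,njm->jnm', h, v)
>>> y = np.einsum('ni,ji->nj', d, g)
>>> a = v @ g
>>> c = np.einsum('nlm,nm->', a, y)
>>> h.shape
(17, 7)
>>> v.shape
(7, 5, 17)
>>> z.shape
(5, 7, 17)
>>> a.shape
(7, 5, 17)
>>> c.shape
()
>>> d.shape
(7, 17)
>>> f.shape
(5,)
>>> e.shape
(5, 7)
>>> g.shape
(17, 17)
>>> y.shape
(7, 17)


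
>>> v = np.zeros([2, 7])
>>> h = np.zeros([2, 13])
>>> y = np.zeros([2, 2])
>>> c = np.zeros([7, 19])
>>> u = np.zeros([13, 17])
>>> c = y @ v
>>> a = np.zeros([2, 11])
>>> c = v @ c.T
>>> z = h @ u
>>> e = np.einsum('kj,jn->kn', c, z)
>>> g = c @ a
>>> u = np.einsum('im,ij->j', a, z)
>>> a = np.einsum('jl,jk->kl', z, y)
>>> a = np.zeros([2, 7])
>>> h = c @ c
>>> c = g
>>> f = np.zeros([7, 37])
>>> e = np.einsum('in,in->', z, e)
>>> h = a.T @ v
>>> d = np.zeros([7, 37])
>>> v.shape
(2, 7)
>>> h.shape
(7, 7)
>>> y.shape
(2, 2)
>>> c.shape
(2, 11)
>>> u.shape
(17,)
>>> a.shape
(2, 7)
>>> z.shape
(2, 17)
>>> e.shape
()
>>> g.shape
(2, 11)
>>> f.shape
(7, 37)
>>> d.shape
(7, 37)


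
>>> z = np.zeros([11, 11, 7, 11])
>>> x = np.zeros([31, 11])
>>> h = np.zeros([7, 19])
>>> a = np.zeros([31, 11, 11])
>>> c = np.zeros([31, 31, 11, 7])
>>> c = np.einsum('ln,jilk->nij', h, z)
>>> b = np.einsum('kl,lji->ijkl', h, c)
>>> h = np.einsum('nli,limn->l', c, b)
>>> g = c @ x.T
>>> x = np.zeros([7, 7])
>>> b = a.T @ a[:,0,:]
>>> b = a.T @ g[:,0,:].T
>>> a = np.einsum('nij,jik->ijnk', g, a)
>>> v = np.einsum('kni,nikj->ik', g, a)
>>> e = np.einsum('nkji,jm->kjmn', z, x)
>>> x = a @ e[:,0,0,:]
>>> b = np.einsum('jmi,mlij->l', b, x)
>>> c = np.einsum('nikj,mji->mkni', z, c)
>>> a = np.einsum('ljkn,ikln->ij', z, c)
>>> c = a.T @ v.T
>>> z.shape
(11, 11, 7, 11)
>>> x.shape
(11, 31, 19, 11)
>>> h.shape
(11,)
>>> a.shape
(19, 11)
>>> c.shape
(11, 31)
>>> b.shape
(31,)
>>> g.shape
(19, 11, 31)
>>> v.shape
(31, 19)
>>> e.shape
(11, 7, 7, 11)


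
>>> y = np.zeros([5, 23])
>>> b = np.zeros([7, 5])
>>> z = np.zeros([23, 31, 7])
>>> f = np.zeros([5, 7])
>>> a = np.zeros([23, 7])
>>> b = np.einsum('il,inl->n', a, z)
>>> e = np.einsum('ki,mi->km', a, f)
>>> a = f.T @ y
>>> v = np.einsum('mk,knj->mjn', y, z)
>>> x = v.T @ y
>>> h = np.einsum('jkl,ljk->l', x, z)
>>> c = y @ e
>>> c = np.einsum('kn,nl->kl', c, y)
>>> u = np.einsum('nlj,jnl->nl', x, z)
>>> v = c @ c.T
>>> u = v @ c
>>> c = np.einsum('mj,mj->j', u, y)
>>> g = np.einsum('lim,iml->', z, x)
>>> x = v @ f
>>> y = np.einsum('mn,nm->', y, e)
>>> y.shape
()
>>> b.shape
(31,)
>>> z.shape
(23, 31, 7)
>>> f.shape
(5, 7)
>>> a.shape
(7, 23)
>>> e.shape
(23, 5)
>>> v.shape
(5, 5)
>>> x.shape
(5, 7)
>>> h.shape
(23,)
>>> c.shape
(23,)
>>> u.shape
(5, 23)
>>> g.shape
()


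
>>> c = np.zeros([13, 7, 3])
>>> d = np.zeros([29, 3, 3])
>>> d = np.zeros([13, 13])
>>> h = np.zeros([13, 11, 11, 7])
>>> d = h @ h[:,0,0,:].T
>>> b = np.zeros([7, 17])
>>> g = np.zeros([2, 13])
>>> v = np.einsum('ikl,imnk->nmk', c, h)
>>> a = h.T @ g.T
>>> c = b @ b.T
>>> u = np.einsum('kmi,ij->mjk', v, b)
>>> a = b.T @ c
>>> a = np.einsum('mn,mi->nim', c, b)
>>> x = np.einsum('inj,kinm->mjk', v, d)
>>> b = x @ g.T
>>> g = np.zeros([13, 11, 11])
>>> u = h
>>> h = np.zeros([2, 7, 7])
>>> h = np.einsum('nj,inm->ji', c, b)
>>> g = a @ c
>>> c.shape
(7, 7)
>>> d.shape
(13, 11, 11, 13)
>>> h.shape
(7, 13)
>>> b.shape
(13, 7, 2)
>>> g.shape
(7, 17, 7)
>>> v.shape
(11, 11, 7)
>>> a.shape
(7, 17, 7)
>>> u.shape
(13, 11, 11, 7)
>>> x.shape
(13, 7, 13)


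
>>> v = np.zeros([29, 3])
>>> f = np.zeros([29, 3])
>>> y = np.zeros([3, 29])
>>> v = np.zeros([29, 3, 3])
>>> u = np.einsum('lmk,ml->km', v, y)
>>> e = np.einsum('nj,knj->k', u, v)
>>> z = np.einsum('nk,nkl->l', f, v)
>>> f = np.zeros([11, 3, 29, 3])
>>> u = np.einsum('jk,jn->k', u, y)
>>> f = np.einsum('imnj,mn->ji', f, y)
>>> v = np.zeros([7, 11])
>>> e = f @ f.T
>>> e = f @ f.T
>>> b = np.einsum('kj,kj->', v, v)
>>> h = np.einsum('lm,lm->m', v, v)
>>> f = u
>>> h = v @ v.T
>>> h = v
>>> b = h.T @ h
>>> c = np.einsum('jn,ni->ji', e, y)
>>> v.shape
(7, 11)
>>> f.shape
(3,)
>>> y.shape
(3, 29)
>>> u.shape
(3,)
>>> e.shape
(3, 3)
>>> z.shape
(3,)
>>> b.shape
(11, 11)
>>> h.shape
(7, 11)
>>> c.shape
(3, 29)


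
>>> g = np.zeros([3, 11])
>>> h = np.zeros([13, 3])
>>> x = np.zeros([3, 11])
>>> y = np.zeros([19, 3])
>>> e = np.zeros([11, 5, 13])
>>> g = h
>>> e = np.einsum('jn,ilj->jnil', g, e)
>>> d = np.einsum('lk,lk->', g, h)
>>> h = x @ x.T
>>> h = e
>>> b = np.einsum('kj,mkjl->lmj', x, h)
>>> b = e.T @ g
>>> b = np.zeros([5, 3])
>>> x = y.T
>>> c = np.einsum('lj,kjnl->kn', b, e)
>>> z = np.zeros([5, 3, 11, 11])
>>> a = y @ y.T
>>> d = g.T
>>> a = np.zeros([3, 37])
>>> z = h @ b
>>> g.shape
(13, 3)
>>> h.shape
(13, 3, 11, 5)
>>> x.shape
(3, 19)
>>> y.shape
(19, 3)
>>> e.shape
(13, 3, 11, 5)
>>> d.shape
(3, 13)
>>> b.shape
(5, 3)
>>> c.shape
(13, 11)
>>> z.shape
(13, 3, 11, 3)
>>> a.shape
(3, 37)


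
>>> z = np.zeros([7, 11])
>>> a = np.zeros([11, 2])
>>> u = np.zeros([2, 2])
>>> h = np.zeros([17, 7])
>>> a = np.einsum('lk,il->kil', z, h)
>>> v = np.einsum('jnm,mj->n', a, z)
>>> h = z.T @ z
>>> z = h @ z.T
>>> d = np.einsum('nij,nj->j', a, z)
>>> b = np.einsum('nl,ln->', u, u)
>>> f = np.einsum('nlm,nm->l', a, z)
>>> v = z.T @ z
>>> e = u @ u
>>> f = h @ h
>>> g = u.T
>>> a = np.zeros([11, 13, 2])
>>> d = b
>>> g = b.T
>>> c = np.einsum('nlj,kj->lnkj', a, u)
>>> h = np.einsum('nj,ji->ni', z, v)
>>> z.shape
(11, 7)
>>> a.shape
(11, 13, 2)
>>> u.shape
(2, 2)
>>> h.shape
(11, 7)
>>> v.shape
(7, 7)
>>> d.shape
()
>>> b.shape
()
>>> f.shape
(11, 11)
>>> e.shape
(2, 2)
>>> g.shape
()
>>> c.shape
(13, 11, 2, 2)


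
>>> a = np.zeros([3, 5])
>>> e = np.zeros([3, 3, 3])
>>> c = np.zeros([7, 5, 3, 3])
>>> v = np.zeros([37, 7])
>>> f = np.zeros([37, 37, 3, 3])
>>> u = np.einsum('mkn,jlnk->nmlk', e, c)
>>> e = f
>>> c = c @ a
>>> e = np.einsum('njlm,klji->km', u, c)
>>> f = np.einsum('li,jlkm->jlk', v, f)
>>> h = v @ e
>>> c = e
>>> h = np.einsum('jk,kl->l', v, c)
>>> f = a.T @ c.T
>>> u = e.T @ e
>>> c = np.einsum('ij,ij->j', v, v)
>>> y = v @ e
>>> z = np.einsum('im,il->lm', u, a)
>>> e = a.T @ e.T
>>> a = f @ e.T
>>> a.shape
(5, 5)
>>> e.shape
(5, 7)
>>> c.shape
(7,)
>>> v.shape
(37, 7)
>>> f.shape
(5, 7)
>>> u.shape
(3, 3)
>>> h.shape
(3,)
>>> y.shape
(37, 3)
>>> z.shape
(5, 3)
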